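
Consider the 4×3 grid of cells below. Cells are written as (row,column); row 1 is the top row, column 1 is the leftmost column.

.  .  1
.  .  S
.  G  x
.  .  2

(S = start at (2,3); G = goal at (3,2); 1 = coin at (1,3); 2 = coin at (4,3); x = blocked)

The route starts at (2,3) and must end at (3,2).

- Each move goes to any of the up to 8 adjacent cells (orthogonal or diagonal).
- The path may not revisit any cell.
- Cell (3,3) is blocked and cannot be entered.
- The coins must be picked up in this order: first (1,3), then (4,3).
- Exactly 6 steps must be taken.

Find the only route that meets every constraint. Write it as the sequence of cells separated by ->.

The waypoints must appear in the order (1,3), (4,3), with no cell reused.
Route from (2,3): up to (1,3), 2× down-left (reaching (3,1)), down-right to (4,2), right to (4,3), up-left to (3,2) — 6 moves in all.
Check: order respected (1 at step 1, 2 at step 5); 6 moves as required.

(2,3) -> (1,3) -> (2,2) -> (3,1) -> (4,2) -> (4,3) -> (3,2)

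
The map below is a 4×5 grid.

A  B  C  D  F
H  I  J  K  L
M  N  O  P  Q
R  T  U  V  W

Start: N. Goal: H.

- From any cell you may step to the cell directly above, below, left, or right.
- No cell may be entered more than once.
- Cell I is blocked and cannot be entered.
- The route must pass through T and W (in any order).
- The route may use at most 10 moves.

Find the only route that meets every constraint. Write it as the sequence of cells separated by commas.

The 10-move cap with required stops at T, W leaves no slack for detours.
Route from N: 3× right (reaching Q), down to W, 4× left (reaching R), 2× up (reaching H) — 10 moves in all.
Check: all required cells visited; 10 ≤ 10 moves.

N, O, P, Q, W, V, U, T, R, M, H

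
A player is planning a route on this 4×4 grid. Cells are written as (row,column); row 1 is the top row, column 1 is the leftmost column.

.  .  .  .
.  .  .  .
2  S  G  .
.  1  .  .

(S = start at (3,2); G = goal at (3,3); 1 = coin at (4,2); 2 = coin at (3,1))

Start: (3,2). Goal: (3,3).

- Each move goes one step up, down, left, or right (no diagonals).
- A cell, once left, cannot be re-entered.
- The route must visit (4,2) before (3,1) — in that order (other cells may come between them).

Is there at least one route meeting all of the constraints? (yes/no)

One route that works: (3,2) → (4,2) → (4,1) → (3,1) → (2,1) → (2,2) → (2,3) → (3,3).

yes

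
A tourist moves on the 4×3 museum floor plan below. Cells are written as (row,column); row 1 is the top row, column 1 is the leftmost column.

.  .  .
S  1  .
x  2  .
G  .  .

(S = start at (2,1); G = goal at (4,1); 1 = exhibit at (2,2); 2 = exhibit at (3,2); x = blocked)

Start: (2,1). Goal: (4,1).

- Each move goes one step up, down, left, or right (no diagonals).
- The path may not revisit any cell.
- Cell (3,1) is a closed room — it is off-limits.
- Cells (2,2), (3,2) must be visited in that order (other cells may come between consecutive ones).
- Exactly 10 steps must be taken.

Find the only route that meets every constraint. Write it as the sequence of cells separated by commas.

The waypoints must appear in the order (2,2), (3,2), with no cell reused.
Route from (2,1): up 1 to (1,1), right 2 to (1,3), down 1 to (2,3), left 1 to (2,2), down 1 to (3,2), right 1 to (3,3), down 1 to (4,3), left 2 to (4,1) — 10 moves in all.
Check: order respected (1 at step 5, 2 at step 6); 10 moves as required.

(2,1), (1,1), (1,2), (1,3), (2,3), (2,2), (3,2), (3,3), (4,3), (4,2), (4,1)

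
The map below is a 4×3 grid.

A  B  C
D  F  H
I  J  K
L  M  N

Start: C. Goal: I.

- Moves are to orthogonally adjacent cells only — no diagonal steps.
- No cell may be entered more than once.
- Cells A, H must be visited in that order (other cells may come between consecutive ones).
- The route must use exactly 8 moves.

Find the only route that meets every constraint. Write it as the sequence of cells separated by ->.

The waypoints must appear in the order A, H, with no cell reused.
Route from C: 2× left (reaching A), down to D, 2× right (reaching H), down to K, 2× left (reaching I) — 8 moves in all.
Check: order respected (A at step 2, H at step 5); 8 moves as required.

C -> B -> A -> D -> F -> H -> K -> J -> I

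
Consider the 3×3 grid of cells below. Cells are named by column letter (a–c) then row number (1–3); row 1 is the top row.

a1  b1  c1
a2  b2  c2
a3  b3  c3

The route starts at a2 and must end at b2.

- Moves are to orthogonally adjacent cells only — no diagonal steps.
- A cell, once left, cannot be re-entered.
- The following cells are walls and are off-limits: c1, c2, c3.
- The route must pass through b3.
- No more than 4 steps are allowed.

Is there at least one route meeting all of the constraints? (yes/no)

yes

One route that works: a2 → a3 → b3 → b2.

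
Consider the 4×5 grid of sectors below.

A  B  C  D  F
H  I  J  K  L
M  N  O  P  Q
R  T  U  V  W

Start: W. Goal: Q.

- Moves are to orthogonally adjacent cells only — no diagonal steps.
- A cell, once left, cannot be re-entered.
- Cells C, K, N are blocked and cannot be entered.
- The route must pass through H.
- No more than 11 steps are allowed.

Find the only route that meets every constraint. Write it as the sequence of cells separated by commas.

W, V, U, T, R, M, H, I, J, O, P, Q

The budget equals the shortest possible length, so every move has to be on a shortest route through the required cells.
Route from W: left 4 to R, up 2 to H, right 2 to J, down 1 to O, right 2 to Q — 11 moves in all.
Check: all required cells visited; 11 ≤ 11 moves.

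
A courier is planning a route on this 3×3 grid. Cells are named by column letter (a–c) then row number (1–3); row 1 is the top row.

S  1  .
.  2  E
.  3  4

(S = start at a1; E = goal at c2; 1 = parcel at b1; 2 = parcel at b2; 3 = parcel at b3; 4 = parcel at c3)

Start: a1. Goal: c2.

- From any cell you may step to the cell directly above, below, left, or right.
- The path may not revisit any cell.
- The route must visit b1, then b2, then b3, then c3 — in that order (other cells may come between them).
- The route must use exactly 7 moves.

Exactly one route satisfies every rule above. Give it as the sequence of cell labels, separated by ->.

a1 -> b1 -> b2 -> a2 -> a3 -> b3 -> c3 -> c2

The waypoints must appear in the order b1, b2, b3, c3, with no cell reused.
Route from a1: right 1 to b1, down 1 to b2, left 1 to a2, down 1 to a3, right 2 to c3, up 1 to c2 — 7 moves in all.
Check: order respected (1 at step 1, 2 at step 2, 3 at step 5, 4 at step 6); 7 moves as required.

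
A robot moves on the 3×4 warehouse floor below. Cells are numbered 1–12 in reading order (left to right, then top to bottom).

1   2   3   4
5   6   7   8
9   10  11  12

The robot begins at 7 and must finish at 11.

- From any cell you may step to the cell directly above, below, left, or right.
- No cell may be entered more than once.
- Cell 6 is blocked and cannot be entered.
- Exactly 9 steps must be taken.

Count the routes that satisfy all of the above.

Need simple routes of exactly 9 moves from 7 to 11 (Manhattan distance 1, so 4 moves are spent on a detour and 4 undoing it).
Enumerating: 7 8 4 3 2 1 5 9 10 11.
That gives 1 route.

1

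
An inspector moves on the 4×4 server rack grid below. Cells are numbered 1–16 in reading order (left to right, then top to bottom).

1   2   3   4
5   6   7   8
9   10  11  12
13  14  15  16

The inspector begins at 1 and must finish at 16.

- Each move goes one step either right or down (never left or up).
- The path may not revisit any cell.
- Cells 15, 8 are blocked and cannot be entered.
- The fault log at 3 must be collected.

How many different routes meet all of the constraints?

A right/down-only route from 1 to 16 makes exactly 3 down-moves and 3 right-moves in some order.
With no other constraints that would be C(6,3) = 20 routes.
Split at 3 and multiply the segment counts (each segment already excludes blocked cells): 1→3: 1; 3→16: 1; product = 1.
That gives 1 route.

1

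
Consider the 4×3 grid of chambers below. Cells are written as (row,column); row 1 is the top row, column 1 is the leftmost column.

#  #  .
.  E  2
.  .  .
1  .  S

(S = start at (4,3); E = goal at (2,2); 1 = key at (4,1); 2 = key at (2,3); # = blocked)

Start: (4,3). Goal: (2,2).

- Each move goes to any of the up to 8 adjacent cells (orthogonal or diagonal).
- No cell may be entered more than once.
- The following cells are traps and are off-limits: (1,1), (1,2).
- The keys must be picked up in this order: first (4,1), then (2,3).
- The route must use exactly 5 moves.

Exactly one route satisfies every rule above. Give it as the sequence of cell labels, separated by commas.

(4,3), (4,2), (4,1), (3,2), (2,3), (2,2)

The waypoints must appear in the order (4,1), (2,3), with no cell reused.
Route from (4,3): 2× left (reaching (4,1)), 2× up-right (reaching (2,3)), left to (2,2) — 5 moves in all.
Check: order respected (1 at step 2, 2 at step 4); 5 moves as required.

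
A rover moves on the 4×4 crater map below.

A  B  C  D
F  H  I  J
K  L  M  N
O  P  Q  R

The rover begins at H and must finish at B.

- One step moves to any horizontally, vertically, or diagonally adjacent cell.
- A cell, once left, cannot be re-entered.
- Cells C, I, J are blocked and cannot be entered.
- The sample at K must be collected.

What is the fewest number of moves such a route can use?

3

Any route passes through K somewhere between H and B. Summing Chebyshev distances along the two legs (H → K → B) gives a lower bound of 1 + 2 = 3 moves.
A route of 3 moves achieves this: H → K → F → B.
Since 3 matches the lower bound, it is optimal.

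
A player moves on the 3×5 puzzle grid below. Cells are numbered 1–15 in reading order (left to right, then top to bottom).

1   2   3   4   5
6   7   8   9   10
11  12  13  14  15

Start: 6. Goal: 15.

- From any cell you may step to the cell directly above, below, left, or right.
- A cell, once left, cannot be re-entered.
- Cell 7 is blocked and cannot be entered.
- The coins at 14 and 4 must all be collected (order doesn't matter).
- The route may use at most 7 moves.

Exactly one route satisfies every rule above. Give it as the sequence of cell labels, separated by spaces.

The 7-move cap with required stops at 14, 4 leaves no slack for detours.
Route from 6: up 1 to 1, right 3 to 4, down 2 to 14, right 1 to 15 — 7 moves in all.
Check: all required cells visited; 7 ≤ 7 moves.

6 1 2 3 4 9 14 15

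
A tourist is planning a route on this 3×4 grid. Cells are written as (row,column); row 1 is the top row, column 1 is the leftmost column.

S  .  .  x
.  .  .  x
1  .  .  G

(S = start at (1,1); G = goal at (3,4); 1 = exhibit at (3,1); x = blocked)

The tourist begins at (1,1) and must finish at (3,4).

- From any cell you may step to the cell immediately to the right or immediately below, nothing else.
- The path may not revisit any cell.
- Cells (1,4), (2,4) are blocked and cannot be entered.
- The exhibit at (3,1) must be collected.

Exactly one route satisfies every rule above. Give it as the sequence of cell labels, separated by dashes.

Moves only go right or down, so the column and row indices never decrease.
Route from (1,1): 2× down (reaching (3,1)), 3× right (reaching (3,4)) — 5 moves in all.
Check: all required cells visited.

(1,1) - (2,1) - (3,1) - (3,2) - (3,3) - (3,4)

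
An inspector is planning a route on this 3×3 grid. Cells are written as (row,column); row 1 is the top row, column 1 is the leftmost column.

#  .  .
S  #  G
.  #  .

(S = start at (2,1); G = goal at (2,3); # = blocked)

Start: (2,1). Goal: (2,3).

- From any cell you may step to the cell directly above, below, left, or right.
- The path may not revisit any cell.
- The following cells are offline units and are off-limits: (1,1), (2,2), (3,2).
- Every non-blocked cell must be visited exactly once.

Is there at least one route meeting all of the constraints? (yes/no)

no

Cell (1,2) has only one open neighbour but is neither the start nor the goal, so a Hamiltonian route would have to both enter and leave it through the same neighbour — impossible without revisiting.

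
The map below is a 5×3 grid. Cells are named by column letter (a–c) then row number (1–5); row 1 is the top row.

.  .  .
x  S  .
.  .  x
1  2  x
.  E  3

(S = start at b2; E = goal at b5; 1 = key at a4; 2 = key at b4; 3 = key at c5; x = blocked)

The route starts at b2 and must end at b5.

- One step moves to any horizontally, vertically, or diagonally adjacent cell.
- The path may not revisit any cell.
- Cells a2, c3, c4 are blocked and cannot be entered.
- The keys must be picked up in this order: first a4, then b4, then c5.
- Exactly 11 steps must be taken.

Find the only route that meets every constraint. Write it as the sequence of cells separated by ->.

The waypoints must appear in the order a4, b4, c5, with no cell reused.
Route from b2: up-left to a1, 2× right (reaching c1), down to c2, down-left to b3, left to a3, 2× down (reaching a5), up-right to b4, down-right to c5, left to b5 — 11 moves in all.
Check: order respected (1 at step 7, 2 at step 9, 3 at step 10); 11 moves as required.

b2 -> a1 -> b1 -> c1 -> c2 -> b3 -> a3 -> a4 -> a5 -> b4 -> c5 -> b5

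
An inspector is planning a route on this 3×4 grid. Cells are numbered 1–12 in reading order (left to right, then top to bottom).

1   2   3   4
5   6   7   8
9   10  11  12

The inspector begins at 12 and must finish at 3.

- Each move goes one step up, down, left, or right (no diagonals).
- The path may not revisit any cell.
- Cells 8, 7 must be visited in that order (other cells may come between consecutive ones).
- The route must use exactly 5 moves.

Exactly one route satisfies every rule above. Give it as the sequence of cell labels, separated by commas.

The waypoints must appear in the order 8, 7, with no cell reused.
Route from 12: up 1 to 8, left 2 to 6, up 1 to 2, right 1 to 3 — 5 moves in all.
Check: order respected (8 at step 1, 7 at step 2); 5 moves as required.

12, 8, 7, 6, 2, 3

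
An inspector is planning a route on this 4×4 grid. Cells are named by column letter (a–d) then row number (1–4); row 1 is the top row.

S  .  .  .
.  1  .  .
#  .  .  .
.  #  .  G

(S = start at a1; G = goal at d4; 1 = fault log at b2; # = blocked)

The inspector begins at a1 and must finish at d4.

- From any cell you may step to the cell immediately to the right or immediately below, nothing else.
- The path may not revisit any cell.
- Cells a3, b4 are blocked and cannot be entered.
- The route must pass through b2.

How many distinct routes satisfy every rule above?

A right/down-only route from a1 to d4 makes exactly 3 down-moves and 3 right-moves in some order.
With no other constraints that would be C(6,3) = 20 routes.
Split at b2 and multiply the segment counts (each segment already excludes blocked cells): a1→b2: 2; b2→d4: 5; product = 10.
That gives 10 routes.

10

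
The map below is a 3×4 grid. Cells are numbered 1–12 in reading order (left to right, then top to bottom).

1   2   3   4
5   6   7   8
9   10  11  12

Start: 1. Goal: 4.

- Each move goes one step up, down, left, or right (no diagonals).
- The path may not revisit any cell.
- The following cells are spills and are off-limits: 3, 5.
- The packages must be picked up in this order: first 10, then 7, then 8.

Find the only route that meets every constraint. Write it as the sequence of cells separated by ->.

The waypoints must appear in the order 10, 7, 8, with no cell reused.
Route from 1: right to 2, 2× down (reaching 10), right to 11, up to 7, right to 8, up to 4 — 7 moves in all.
Check: order respected (10 at step 3, 7 at step 5, 8 at step 6).

1 -> 2 -> 6 -> 10 -> 11 -> 7 -> 8 -> 4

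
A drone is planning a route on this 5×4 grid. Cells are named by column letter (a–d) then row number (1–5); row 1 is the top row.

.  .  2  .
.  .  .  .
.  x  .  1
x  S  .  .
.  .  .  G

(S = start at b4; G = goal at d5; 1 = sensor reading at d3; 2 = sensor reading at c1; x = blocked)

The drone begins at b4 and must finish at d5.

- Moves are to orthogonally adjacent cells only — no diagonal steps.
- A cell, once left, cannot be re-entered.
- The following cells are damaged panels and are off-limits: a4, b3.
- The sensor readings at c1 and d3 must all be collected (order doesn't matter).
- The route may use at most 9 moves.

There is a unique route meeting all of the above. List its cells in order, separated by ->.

b4 -> c4 -> c3 -> c2 -> c1 -> d1 -> d2 -> d3 -> d4 -> d5

The budget equals the shortest possible length, so every move has to be on a shortest route through the required cells.
Route from b4: right to c4, 3× up (reaching c1), right to d1, 4× down (reaching d5) — 9 moves in all.
Check: all required cells visited; 9 ≤ 9 moves.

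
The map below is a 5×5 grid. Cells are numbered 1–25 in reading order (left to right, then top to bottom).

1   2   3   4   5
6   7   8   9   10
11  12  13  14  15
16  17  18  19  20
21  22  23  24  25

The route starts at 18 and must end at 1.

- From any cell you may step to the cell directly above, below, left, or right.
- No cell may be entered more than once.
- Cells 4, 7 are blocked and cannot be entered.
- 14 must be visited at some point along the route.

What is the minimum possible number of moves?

7

Any route passes through 14 somewhere between 18 and 1. Summing Manhattan distances along the two legs (18 → 14 → 1) gives a lower bound of 2 + 5 = 7 moves.
A route of 7 moves achieves this: 18 → 13 → 14 → 9 → 8 → 3 → 2 → 1.
Since 7 matches the lower bound, it is optimal.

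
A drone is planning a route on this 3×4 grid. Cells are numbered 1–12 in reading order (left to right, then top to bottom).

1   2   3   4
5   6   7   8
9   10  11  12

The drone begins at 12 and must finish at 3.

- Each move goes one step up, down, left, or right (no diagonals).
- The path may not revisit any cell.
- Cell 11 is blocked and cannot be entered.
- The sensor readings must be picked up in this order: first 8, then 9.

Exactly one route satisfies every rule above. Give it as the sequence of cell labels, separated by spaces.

The waypoints must appear in the order 8, 9, with no cell reused.
Route from 12: up to 8, 2× left (reaching 6), down to 10, left to 9, 2× up (reaching 1), 2× right (reaching 3) — 9 moves in all.
Check: order respected (8 at step 1, 9 at step 5).

12 8 7 6 10 9 5 1 2 3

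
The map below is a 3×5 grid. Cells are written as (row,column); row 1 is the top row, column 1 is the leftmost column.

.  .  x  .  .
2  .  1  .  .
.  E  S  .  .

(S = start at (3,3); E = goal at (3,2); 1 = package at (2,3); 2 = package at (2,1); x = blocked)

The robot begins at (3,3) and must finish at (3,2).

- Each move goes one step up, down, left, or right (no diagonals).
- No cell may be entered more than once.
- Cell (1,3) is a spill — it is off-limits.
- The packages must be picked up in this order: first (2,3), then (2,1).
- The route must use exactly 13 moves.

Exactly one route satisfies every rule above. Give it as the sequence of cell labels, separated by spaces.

(3,3) (3,4) (3,5) (2,5) (1,5) (1,4) (2,4) (2,3) (2,2) (1,2) (1,1) (2,1) (3,1) (3,2)

The waypoints must appear in the order (2,3), (2,1), with no cell reused.
Route from (3,3): right 2 to (3,5), up 2 to (1,5), left 1 to (1,4), down 1 to (2,4), left 2 to (2,2), up 1 to (1,2), left 1 to (1,1), down 2 to (3,1), right 1 to (3,2) — 13 moves in all.
Check: order respected (1 at step 7, 2 at step 11); 13 moves as required.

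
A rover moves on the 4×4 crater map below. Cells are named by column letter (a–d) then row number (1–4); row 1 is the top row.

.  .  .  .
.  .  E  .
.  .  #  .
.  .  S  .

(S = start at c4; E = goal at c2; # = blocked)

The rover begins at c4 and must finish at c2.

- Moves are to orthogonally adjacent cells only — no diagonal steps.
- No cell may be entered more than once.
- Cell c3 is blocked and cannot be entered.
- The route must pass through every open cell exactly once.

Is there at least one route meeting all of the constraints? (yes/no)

One route that works: c4 → d4 → d3 → d2 → d1 → c1 → b1 → a1 → a2 → a3 → a4 → b4 → b3 → b2 → c2.

yes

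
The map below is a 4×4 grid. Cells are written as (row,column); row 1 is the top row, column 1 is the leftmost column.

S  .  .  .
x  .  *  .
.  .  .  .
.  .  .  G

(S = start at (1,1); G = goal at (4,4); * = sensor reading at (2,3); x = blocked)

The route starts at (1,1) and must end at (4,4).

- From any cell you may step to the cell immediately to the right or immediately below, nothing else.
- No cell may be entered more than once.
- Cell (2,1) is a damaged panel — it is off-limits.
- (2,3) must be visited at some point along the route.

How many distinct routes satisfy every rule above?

A right/down-only route from (1,1) to (4,4) makes exactly 3 down-moves and 3 right-moves in some order.
With no other constraints that would be C(6,3) = 20 routes.
Split at (2,3) and multiply the segment counts (each segment already excludes blocked cells): (1,1)→(2,3): 2; (2,3)→(4,4): 3; product = 6.
That gives 6 routes.

6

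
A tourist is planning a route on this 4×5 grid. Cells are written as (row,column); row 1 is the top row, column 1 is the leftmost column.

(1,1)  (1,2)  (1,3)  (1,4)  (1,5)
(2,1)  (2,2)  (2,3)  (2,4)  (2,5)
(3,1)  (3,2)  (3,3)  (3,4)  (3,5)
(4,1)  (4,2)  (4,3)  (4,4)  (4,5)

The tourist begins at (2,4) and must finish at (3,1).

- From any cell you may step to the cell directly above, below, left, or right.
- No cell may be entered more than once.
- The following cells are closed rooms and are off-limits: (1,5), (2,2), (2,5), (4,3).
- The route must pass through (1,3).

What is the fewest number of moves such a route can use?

Any route passes through (1,3) somewhere between (2,4) and (3,1). Summing Manhattan distances along the two legs ((2,4) → (1,3) → (3,1)) gives a lower bound of 2 + 4 = 6 moves.
A route of 6 moves achieves this: (2,4) → (1,4) → (1,3) → (2,3) → (3,3) → (3,2) → (3,1).
Since 6 matches the lower bound, it is optimal.

6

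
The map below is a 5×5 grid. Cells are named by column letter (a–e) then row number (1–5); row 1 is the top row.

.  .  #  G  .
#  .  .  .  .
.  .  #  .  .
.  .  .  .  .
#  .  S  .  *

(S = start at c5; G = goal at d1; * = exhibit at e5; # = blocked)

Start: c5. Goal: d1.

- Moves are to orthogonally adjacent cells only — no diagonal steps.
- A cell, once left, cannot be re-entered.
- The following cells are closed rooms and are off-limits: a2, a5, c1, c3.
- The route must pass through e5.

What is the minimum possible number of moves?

7

Any route passes through e5 somewhere between c5 and d1. Summing Manhattan distances along the two legs (c5 → e5 → d1) gives a lower bound of 2 + 5 = 7 moves.
A route of 7 moves achieves this: c5 → d5 → e5 → e4 → e3 → e2 → e1 → d1.
Since 7 matches the lower bound, it is optimal.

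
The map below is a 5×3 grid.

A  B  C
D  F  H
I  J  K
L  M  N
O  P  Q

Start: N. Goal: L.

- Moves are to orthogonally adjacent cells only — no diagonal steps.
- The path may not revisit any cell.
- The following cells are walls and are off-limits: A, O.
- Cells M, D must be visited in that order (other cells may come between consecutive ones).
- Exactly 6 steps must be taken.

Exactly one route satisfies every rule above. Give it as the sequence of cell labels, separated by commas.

The waypoints must appear in the order M, D, with no cell reused.
Route from N: left 1 to M, up 2 to F, left 1 to D, down 2 to L — 6 moves in all.
Check: order respected (M at step 1, D at step 4); 6 moves as required.

N, M, J, F, D, I, L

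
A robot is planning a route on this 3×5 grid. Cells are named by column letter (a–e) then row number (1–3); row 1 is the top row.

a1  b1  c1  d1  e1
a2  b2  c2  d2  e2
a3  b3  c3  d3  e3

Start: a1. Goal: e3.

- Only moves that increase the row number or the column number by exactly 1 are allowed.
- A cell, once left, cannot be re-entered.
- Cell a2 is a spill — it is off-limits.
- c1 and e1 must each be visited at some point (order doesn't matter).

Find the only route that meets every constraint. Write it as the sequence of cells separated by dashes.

a1 - b1 - c1 - d1 - e1 - e2 - e3

Moves only go right or down, so the column and row indices never decrease.
Route from a1: 4× right (reaching e1), 2× down (reaching e3) — 6 moves in all.
Check: all required cells visited.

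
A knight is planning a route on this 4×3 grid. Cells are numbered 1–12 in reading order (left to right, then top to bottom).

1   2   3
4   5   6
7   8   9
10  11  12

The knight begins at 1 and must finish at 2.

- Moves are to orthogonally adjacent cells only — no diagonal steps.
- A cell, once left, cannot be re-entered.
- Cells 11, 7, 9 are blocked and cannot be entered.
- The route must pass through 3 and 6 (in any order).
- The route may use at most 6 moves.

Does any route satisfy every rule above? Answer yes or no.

yes

One route that works: 1 → 4 → 5 → 6 → 3 → 2.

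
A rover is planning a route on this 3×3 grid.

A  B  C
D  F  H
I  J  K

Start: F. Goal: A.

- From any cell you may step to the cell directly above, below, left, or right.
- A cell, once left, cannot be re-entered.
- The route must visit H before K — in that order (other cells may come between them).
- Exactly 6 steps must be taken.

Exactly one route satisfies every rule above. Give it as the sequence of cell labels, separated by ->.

F -> H -> K -> J -> I -> D -> A

The waypoints must appear in the order H, K, with no cell reused.
Route from F: right to H, down to K, 2× left (reaching I), 2× up (reaching A) — 6 moves in all.
Check: order respected (H at step 1, K at step 2); 6 moves as required.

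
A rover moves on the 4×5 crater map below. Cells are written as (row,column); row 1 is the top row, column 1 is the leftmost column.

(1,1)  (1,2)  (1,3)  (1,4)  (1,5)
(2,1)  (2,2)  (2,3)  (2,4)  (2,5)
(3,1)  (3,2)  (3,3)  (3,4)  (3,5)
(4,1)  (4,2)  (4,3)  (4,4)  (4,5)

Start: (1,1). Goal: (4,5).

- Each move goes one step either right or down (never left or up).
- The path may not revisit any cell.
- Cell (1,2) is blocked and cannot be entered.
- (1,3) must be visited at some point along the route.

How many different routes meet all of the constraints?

0

A right/down-only route from (1,1) to (4,5) makes exactly 3 down-moves and 4 right-moves in some order.
With no other constraints that would be C(7,3) = 35 routes.
Split at (1,3) and multiply the segment counts (each segment already excludes blocked cells): (1,1)→(1,3): 0; (1,3)→(4,5): 10; product = 0.
No route satisfies every constraint, so the count is 0.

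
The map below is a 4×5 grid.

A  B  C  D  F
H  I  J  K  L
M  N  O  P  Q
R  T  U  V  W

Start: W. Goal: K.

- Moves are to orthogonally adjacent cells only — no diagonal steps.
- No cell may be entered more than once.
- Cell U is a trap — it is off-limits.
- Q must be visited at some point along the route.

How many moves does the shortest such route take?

Any route passes through Q somewhere between W and K. Summing Manhattan distances along the two legs (W → Q → K) gives a lower bound of 1 + 2 = 3 moves.
A route of 3 moves achieves this: W → Q → L → K.
Since 3 matches the lower bound, it is optimal.

3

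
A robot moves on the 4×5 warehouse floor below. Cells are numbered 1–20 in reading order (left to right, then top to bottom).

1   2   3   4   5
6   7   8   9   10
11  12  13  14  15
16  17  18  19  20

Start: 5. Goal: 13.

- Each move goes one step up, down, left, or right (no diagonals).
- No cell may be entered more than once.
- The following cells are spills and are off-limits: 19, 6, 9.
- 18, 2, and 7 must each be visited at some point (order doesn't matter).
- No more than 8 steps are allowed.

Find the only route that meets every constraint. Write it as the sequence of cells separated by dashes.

5 - 4 - 3 - 2 - 7 - 12 - 17 - 18 - 13

Any route must reach 18, 2, and 7 and still end at 13 within 8 moves, so the order of the required stops is forced.
Route from 5: left 3 to 2, down 3 to 17, right 1 to 18, up 1 to 13 — 8 moves in all.
Check: all required cells visited; 8 ≤ 8 moves.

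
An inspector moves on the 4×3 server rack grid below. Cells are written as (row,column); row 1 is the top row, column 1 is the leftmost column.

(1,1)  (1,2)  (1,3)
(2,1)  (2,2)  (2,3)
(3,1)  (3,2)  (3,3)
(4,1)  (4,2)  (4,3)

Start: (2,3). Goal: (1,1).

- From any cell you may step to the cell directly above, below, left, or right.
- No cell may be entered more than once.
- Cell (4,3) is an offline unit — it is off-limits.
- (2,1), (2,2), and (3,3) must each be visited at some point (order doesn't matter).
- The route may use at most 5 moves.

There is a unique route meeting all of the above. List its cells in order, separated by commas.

The budget equals the shortest possible length, so every move has to be on a shortest route through the required cells.
Route from (2,3): down 1 to (3,3), left 1 to (3,2), up 1 to (2,2), left 1 to (2,1), up 1 to (1,1) — 5 moves in all.
Check: all required cells visited; 5 ≤ 5 moves.

(2,3), (3,3), (3,2), (2,2), (2,1), (1,1)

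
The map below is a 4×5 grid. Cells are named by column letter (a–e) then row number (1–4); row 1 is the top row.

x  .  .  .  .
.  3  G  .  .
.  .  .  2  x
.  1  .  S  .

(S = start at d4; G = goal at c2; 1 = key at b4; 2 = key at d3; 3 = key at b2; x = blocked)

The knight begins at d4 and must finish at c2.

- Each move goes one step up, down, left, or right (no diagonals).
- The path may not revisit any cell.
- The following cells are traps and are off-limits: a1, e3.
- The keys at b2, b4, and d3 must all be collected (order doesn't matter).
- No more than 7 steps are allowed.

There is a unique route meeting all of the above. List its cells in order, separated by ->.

The budget equals the shortest possible length, so every move has to be on a shortest route through the required cells.
Route from d4: up to d3, left to c3, down to c4, left to b4, 2× up (reaching b2), right to c2 — 7 moves in all.
Check: all required cells visited; 7 ≤ 7 moves.

d4 -> d3 -> c3 -> c4 -> b4 -> b3 -> b2 -> c2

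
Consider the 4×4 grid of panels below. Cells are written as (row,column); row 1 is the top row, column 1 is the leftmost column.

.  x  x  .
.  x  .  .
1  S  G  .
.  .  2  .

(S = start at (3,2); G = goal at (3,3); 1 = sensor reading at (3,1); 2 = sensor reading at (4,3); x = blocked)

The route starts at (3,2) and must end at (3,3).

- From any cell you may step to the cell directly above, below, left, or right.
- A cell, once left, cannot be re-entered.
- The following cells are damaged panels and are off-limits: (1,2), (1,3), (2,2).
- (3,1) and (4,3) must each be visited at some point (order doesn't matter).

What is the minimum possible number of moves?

Any route passes through (3,1) and (4,3) in some order between (3,2) and (3,3). Summing Manhattan distances along each leg and taking the cheapest ordering ((3,2) → (3,1) → (4,3) → (3,3)) gives a lower bound of 1 + 3 + 1 = 5 moves.
A route of 5 moves achieves this: (3,2) → (3,1) → (4,1) → (4,2) → (4,3) → (3,3).
Since 5 matches the lower bound, it is optimal.

5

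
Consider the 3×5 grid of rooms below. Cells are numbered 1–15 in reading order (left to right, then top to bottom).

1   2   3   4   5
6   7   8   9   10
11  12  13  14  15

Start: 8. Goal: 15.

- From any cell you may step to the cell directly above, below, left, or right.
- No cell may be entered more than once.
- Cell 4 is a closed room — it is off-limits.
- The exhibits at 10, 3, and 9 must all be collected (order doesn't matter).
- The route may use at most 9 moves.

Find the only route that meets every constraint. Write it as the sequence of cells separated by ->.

8 -> 3 -> 2 -> 7 -> 12 -> 13 -> 14 -> 9 -> 10 -> 15

The 9-move cap with required stops at 10, 3, 9 leaves no slack for detours.
Route from 8: up 1 to 3, left 1 to 2, down 2 to 12, right 2 to 14, up 1 to 9, right 1 to 10, down 1 to 15 — 9 moves in all.
Check: all required cells visited; 9 ≤ 9 moves.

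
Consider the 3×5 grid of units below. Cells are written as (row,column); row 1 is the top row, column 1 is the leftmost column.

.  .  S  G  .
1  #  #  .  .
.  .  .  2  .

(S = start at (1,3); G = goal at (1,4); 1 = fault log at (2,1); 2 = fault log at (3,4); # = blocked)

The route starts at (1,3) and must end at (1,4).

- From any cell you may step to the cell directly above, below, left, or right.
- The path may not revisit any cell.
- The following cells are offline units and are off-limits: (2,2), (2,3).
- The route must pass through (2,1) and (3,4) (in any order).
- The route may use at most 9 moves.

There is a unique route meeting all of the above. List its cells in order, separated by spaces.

(1,3) (1,2) (1,1) (2,1) (3,1) (3,2) (3,3) (3,4) (2,4) (1,4)

The budget equals the shortest possible length, so every move has to be on a shortest route through the required cells.
Route from (1,3): left 2 to (1,1), down 2 to (3,1), right 3 to (3,4), up 2 to (1,4) — 9 moves in all.
Check: all required cells visited; 9 ≤ 9 moves.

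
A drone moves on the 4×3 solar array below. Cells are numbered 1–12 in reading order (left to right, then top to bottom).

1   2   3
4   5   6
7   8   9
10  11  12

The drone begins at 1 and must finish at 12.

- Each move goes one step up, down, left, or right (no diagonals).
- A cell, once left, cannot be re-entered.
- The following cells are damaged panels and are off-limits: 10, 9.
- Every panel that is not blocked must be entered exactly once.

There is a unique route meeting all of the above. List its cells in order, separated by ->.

1 -> 2 -> 3 -> 6 -> 5 -> 4 -> 7 -> 8 -> 11 -> 12

Need to visit all 10 open cells exactly once, starting at 1 and ending at 12.
Route from 1: 2× right (reaching 3), down to 6, 2× left (reaching 4), down to 7, right to 8, down to 11, right to 12 — 9 moves in all.
Check: all 10 open cells covered.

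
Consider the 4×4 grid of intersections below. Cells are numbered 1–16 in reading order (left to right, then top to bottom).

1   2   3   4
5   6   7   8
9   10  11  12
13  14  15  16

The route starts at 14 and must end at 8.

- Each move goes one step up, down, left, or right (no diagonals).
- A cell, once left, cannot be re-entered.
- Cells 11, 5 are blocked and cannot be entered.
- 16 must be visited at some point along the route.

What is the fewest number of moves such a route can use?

Any route passes through 16 somewhere between 14 and 8. Summing Manhattan distances along the two legs (14 → 16 → 8) gives a lower bound of 2 + 2 = 4 moves.
A route of 4 moves achieves this: 14 → 15 → 16 → 12 → 8.
Since 4 matches the lower bound, it is optimal.

4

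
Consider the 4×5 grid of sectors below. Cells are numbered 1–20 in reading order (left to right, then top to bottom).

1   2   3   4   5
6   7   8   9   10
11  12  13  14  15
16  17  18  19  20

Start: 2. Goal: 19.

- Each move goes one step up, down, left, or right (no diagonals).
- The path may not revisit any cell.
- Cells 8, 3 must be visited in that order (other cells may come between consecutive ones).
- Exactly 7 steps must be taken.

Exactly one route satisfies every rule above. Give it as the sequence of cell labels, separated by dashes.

2 - 7 - 8 - 3 - 4 - 9 - 14 - 19

The waypoints must appear in the order 8, 3, with no cell reused.
Route from 2: down 1 to 7, right 1 to 8, up 1 to 3, right 1 to 4, down 3 to 19 — 7 moves in all.
Check: order respected (8 at step 2, 3 at step 3); 7 moves as required.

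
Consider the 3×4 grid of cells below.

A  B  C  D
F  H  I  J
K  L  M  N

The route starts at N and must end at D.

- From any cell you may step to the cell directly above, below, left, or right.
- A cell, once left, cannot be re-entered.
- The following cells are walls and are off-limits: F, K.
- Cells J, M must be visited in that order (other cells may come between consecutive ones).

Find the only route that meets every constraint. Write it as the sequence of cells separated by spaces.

N J I M L H B C D

The waypoints must appear in the order J, M, with no cell reused.
Route from N: up 1 to J, left 1 to I, down 1 to M, left 1 to L, up 2 to B, right 2 to D — 8 moves in all.
Check: order respected (J at step 1, M at step 3).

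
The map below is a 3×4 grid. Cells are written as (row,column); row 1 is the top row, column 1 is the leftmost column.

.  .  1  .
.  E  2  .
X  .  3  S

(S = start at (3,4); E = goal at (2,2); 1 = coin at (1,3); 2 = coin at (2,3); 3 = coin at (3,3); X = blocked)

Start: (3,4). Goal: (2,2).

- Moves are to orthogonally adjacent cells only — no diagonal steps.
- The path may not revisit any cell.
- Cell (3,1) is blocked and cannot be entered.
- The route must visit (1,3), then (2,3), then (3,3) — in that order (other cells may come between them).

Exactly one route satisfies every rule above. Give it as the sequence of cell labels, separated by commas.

(3,4), (2,4), (1,4), (1,3), (2,3), (3,3), (3,2), (2,2)

The waypoints must appear in the order (1,3), (2,3), (3,3), with no cell reused.
Route from (3,4): 2× up (reaching (1,4)), left to (1,3), 2× down (reaching (3,3)), left to (3,2), up to (2,2) — 7 moves in all.
Check: order respected (1 at step 3, 2 at step 4, 3 at step 5).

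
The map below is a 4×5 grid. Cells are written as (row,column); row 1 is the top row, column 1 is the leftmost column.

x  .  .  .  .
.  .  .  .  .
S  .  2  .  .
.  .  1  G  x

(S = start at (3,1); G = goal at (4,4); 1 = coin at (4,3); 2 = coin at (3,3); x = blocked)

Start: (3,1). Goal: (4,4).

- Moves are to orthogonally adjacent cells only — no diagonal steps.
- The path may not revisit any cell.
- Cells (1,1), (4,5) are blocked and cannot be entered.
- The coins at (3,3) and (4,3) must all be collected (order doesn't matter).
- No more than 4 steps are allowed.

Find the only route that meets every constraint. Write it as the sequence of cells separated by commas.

The budget equals the shortest possible length, so every move has to be on a shortest route through the required cells.
Route from (3,1): 2× right (reaching (3,3)), down to (4,3), right to (4,4) — 4 moves in all.
Check: all required cells visited; 4 ≤ 4 moves.

(3,1), (3,2), (3,3), (4,3), (4,4)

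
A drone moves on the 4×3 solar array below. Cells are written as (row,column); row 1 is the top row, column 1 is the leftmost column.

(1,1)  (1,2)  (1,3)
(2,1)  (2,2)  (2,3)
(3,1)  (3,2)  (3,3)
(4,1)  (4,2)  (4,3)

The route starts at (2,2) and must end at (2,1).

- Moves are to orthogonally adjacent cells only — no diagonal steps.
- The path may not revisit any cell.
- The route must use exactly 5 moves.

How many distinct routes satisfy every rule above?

Need simple routes of exactly 5 moves from (2,2) to (2,1) (Manhattan distance 1, so 2 moves are spent on a detour and 2 undoing it).
Enumerating: (2,2) (3,2) (4,2) (4,1) (3,1) (2,1) | (2,2) (2,3) (1,3) (1,2) (1,1) (2,1) | (2,2) (2,3) (3,3) (3,2) (3,1) (2,1).
That gives 3 routes.

3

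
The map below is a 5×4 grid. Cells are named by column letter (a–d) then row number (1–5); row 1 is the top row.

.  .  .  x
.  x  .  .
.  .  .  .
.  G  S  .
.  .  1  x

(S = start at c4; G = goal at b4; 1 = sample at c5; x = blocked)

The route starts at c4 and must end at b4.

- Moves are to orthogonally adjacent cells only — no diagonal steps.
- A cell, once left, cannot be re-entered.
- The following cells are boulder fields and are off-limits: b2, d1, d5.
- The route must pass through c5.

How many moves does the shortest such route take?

Any route passes through c5 somewhere between c4 and b4. Summing Manhattan distances along the two legs (c4 → c5 → b4) gives a lower bound of 1 + 2 = 3 moves.
A route of 3 moves achieves this: c4 → c5 → b5 → b4.
Since 3 matches the lower bound, it is optimal.

3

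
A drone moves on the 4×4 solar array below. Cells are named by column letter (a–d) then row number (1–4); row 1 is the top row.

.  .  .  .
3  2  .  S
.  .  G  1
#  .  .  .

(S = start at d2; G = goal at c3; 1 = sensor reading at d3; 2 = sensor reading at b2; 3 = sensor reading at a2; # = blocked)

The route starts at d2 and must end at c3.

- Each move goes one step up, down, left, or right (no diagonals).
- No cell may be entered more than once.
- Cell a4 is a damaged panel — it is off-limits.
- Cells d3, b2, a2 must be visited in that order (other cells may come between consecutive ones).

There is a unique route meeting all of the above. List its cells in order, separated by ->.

The waypoints must appear in the order d3, b2, a2, with no cell reused.
Route from d2: 2× down (reaching d4), 2× left (reaching b4), 2× up (reaching b2), left to a2, up to a1, 2× right (reaching c1), 2× down (reaching c3) — 12 moves in all.
Check: order respected (1 at step 1, 2 at step 6, 3 at step 7).

d2 -> d3 -> d4 -> c4 -> b4 -> b3 -> b2 -> a2 -> a1 -> b1 -> c1 -> c2 -> c3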